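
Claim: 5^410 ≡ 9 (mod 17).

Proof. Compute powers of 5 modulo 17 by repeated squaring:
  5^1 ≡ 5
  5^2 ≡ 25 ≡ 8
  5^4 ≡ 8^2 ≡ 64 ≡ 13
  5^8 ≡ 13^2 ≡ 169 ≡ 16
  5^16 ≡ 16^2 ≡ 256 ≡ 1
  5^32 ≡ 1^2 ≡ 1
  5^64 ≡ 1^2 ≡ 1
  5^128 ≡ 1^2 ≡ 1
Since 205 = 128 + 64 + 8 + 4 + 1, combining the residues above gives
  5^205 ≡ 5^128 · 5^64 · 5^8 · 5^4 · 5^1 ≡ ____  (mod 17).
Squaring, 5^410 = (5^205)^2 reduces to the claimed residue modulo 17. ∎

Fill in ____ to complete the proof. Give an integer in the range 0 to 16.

Multiply the listed residues: 1 · 1 · 16 · 13 · 5 = 1 → 16 → 208 → 1040.
Reducing modulo 17: 1040 = 61·17 + 3, so 5^205 ≡ 3.

3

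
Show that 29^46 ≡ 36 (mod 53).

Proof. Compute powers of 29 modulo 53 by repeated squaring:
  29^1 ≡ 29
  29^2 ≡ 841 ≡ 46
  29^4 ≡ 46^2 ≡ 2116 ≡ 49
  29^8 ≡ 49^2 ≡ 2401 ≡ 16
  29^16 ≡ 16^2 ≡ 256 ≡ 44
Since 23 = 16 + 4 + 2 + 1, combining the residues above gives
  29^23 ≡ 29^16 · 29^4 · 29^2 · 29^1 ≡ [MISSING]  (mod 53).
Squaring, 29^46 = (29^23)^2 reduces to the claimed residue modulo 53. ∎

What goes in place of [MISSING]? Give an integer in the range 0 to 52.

6

29^16 · 29^4 · 29^2 · 29^1 ≡ 44 · 49 · 46 · 29 = 2876104.
2876104 mod 53 = 6, so 29^23 ≡ 6 (mod 53).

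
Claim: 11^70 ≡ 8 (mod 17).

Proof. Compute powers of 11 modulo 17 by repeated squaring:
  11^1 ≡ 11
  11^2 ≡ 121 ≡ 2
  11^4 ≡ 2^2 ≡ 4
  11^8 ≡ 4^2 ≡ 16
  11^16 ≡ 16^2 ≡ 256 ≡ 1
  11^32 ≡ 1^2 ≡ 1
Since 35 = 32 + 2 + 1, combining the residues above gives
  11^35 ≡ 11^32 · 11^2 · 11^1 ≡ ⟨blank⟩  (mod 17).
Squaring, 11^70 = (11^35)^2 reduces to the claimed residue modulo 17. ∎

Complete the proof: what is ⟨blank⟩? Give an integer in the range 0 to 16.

5

Multiply the listed residues: 1 · 2 · 11 = 2 → 22.
Reducing modulo 17: 22 = 1·17 + 5, so 11^35 ≡ 5.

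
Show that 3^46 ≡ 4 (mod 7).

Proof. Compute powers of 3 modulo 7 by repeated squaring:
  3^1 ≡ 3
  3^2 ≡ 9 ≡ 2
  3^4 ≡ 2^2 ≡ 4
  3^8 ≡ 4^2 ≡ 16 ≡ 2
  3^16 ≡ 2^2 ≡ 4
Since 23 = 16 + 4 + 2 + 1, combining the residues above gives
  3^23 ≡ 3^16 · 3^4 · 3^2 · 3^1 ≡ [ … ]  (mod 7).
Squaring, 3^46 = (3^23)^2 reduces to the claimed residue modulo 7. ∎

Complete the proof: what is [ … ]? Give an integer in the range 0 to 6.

5

3^16 · 3^4 · 3^2 · 3^1 ≡ 4 · 4 · 2 · 3 = 96.
96 mod 7 = 5, so 3^23 ≡ 5 (mod 7).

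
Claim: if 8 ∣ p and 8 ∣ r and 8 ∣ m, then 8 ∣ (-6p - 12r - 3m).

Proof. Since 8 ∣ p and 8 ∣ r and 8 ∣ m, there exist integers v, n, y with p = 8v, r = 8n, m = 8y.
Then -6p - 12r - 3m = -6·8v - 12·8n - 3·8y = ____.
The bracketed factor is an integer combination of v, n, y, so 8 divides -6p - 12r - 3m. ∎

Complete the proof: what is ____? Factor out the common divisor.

Each term has a factor of 8: -6·8v - 12·8n - 3·8y = 8·(-12n - 6v - 3y).
Since -12n - 6v - 3y is an integer, 8 ∣ (-6p - 12r - 3m).

8(-12n - 6v - 3y)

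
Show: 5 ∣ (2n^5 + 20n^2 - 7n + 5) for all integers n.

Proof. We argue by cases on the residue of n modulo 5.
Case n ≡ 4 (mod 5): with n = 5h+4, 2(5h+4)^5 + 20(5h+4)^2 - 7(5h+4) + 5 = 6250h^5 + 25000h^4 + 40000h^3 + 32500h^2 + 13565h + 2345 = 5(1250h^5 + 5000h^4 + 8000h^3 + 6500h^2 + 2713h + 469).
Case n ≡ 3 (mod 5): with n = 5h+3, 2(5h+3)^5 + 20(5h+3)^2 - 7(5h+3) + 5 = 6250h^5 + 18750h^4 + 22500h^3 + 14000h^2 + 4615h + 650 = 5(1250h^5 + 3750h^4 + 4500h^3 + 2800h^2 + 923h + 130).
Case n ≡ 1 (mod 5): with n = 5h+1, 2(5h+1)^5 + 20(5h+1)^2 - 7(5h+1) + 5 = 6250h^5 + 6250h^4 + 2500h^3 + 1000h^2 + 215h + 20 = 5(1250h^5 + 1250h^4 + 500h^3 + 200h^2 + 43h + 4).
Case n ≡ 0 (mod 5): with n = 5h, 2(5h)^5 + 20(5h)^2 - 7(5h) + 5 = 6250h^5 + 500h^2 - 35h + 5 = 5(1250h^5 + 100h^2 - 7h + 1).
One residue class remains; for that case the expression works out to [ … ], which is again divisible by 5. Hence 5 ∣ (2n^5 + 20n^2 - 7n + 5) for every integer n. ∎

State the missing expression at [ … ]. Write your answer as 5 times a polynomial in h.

The residues treated are {4, 3, 1, 0}, so the missing case is n ≡ 2 (mod 5); write n = 5h+2.
Then 2(5h+2)^5 + 20(5h+2)^2 - 7(5h+2) + 5 = 6250h^5 + 12500h^4 + 10000h^3 + 4500h^2 + 1165h + 135 = 5(1250h^5 + 2500h^4 + 2000h^3 + 900h^2 + 233h + 27).

5(1250h^5 + 2500h^4 + 2000h^3 + 900h^2 + 233h + 27)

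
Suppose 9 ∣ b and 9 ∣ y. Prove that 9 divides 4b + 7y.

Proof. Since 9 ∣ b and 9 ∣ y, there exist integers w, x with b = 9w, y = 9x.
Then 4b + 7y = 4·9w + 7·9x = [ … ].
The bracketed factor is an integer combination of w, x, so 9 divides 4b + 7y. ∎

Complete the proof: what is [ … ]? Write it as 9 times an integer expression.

Pull the common 9 out of every term: 4·9w + 7·9x = 9(4w + 7x).
4w + 7x is an integer, which exhibits the divisibility.

9(4w + 7x)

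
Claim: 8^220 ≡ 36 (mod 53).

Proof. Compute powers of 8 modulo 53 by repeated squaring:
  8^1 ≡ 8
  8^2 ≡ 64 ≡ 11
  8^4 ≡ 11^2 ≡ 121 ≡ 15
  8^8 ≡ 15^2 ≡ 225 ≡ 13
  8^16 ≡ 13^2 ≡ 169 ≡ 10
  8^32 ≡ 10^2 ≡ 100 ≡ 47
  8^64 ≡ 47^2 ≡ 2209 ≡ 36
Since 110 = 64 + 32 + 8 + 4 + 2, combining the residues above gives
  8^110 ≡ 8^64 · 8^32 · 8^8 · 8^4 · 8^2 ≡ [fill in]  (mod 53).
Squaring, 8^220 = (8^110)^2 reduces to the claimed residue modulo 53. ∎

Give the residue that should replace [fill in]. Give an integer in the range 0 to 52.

6

8^64 · 8^32 · 8^8 · 8^4 · 8^2 ≡ 36 · 47 · 13 · 15 · 11 = 3629340.
3629340 mod 53 = 6, so 8^110 ≡ 6 (mod 53).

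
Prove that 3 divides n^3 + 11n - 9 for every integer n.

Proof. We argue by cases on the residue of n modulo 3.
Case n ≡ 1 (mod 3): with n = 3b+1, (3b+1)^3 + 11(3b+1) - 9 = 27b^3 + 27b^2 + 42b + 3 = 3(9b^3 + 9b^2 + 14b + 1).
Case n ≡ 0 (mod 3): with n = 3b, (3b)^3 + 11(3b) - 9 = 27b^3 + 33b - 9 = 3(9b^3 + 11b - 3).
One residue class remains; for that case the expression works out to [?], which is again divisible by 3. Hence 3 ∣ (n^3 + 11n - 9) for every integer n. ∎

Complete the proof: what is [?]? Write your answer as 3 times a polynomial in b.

3(9b^3 + 18b^2 + 23b + 7)

The residues treated are {1, 0}, so the missing case is n ≡ 2 (mod 3); write n = 3b+2.
Then (3b+2)^3 + 11(3b+2) - 9 = 27b^3 + 54b^2 + 69b + 21 = 3(9b^3 + 18b^2 + 23b + 7).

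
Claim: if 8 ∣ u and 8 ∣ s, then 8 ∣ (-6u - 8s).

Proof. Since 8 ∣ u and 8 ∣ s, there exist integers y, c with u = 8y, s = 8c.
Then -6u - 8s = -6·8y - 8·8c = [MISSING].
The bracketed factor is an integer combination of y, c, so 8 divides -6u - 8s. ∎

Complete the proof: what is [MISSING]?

8(-8c - 6y)

Pull the common 8 out of every term: -6·8y - 8·8c = 8(-8c - 6y).
-8c - 6y is an integer, which exhibits the divisibility.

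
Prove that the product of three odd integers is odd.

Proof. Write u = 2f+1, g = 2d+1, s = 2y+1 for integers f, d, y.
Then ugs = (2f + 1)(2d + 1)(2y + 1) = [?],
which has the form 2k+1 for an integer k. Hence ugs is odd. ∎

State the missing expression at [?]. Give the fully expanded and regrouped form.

2(4dfy + 2df + 2dy + d + 2fy + f + y) + 1

Expanding: (2f + 1)(2d + 1)(2y + 1) = 8dfy + 4df + 4dy + 2d + 4fy + 2f + 2y + 1.
Every term except the constant is even, so this is 2(4dfy + 2df + 2dy + d + 2fy + f + y) + 1,
and 4dfy + 2df + 2dy + d + 2fy + f + y ∈ ℤ gives the required form.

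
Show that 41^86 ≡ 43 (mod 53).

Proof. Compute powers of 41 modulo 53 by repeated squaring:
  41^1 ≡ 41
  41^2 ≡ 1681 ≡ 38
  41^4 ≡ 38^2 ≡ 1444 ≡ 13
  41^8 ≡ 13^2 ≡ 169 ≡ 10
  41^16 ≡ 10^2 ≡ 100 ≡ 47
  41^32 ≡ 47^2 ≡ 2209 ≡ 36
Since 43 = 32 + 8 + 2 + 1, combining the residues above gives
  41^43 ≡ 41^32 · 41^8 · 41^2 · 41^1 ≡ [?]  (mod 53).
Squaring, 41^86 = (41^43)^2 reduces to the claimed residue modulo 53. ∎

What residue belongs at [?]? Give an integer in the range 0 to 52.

41^32 · 41^8 · 41^2 · 41^1 ≡ 36 · 10 · 38 · 41 = 560880.
560880 mod 53 = 34, so 41^43 ≡ 34 (mod 53).

34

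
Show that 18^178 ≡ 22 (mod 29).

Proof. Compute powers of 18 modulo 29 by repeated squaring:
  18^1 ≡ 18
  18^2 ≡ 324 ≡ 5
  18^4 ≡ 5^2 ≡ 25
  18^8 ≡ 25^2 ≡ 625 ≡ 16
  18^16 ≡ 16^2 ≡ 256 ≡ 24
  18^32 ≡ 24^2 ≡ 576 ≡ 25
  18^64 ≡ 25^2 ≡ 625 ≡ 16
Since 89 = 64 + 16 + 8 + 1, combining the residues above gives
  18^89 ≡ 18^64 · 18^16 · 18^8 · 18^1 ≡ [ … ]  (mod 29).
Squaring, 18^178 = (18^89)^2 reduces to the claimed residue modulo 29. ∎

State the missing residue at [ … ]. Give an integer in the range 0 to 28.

18^64 · 18^16 · 18^8 · 18^1 ≡ 16 · 24 · 16 · 18 = 110592.
110592 mod 29 = 15, so 18^89 ≡ 15 (mod 29).

15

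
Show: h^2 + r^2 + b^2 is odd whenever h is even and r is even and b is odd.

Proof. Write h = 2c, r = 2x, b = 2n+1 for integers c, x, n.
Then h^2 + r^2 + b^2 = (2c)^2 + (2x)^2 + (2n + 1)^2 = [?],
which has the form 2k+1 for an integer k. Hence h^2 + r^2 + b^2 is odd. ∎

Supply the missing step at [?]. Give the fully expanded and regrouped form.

(2c)^2 + (2x)^2 + (2n + 1)^2 = 4c^2 + 4n^2 + 4n + 4x^2 + 1
= 2(2c^2 + 2n^2 + 2n + 2x^2) + 1.
Since 2c^2 + 2n^2 + 2n + 2x^2 is an integer, the sum of squares is of the form 2k+1 for an integer k.

2(2c^2 + 2n^2 + 2n + 2x^2) + 1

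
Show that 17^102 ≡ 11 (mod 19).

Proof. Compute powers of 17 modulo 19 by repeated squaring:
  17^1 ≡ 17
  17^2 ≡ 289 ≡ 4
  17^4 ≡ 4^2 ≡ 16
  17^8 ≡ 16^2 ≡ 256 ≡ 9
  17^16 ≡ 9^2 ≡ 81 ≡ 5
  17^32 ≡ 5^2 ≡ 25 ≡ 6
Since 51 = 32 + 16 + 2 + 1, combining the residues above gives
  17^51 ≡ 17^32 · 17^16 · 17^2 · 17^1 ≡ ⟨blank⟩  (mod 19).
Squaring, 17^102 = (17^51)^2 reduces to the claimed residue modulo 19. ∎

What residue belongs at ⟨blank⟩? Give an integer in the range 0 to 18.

Multiply the listed residues: 6 · 5 · 4 · 17 = 30 → 120 → 2040.
Reducing modulo 19: 2040 = 107·19 + 7, so 17^51 ≡ 7.

7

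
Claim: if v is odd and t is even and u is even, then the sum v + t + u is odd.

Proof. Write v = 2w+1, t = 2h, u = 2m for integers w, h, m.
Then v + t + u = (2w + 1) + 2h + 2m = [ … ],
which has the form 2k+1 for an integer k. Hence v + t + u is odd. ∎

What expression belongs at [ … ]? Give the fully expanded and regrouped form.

(2w + 1) + 2h + 2m = 2h + 2m + 2w + 1
= 2(h + m + w) + 1.
Since h + m + w is an integer, the sum is of the form 2k+1 for an integer k.

2(h + m + w) + 1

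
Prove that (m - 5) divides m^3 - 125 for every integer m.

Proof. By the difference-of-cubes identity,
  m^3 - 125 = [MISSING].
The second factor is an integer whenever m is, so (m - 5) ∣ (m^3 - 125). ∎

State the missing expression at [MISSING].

a^3 - b^3 = (a - b)(a^2 + ab + b^2). With a = m, b = 5:
m^3 - 125 = (m - 5)(m^2 + 5m + 25).

(m - 5)(m^2 + 5m + 25)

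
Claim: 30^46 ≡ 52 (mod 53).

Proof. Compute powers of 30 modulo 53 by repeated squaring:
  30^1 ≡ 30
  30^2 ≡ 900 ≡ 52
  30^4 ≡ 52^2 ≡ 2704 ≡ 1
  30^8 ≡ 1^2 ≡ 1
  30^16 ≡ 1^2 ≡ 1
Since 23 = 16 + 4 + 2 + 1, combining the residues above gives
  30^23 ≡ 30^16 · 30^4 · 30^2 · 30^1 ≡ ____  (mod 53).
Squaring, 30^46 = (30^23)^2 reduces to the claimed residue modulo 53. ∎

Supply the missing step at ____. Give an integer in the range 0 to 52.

23

Multiply the listed residues: 1 · 1 · 52 · 30 = 1 → 52 → 1560.
Reducing modulo 53: 1560 = 29·53 + 23, so 30^23 ≡ 23.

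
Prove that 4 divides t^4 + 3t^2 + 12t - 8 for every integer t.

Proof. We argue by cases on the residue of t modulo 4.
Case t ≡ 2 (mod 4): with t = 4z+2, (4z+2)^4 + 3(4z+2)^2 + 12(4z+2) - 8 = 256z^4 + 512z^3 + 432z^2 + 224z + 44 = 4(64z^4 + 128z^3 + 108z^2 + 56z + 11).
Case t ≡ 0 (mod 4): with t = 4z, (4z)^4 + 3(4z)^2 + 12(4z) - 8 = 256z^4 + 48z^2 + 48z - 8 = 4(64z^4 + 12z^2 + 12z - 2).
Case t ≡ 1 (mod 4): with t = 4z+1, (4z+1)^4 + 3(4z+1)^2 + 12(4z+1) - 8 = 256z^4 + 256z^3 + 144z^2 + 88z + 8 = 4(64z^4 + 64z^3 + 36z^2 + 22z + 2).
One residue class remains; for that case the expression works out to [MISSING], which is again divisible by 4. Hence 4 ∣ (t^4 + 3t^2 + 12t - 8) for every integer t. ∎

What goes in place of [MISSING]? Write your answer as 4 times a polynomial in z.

4(64z^4 + 192z^3 + 228z^2 + 138z + 34)

The residues treated are {2, 0, 1}, so the missing case is t ≡ 3 (mod 4); write t = 4z+3.
Then (4z+3)^4 + 3(4z+3)^2 + 12(4z+3) - 8 = 256z^4 + 768z^3 + 912z^2 + 552z + 136 = 4(64z^4 + 192z^3 + 228z^2 + 138z + 34).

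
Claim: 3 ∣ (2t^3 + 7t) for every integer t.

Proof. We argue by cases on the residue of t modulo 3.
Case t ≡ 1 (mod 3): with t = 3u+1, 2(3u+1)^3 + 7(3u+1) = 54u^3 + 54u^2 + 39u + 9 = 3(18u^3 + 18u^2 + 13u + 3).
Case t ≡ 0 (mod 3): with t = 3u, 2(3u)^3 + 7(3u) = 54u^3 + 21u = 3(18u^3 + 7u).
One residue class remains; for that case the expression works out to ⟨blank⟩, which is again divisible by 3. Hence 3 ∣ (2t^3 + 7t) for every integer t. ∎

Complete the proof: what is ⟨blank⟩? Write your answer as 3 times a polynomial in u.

The residues treated are {1, 0}, so the missing case is t ≡ 2 (mod 3); write t = 3u+2.
Then 2(3u+2)^3 + 7(3u+2) = 54u^3 + 108u^2 + 93u + 30 = 3(18u^3 + 36u^2 + 31u + 10).

3(18u^3 + 36u^2 + 31u + 10)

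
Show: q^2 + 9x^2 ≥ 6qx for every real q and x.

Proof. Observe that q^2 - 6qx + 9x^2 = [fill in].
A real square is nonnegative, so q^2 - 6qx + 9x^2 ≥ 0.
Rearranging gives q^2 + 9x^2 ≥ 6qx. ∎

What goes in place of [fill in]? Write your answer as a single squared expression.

(q - 3x)^2

q^2 - 6qx + 9x^2 is a perfect-square trinomial: the outer terms are (q)^2 and (3x)^2, and the cross term is -2·q·3x.
So q^2 - 6qx + 9x^2 = (q - 3x)^2 ≥ 0.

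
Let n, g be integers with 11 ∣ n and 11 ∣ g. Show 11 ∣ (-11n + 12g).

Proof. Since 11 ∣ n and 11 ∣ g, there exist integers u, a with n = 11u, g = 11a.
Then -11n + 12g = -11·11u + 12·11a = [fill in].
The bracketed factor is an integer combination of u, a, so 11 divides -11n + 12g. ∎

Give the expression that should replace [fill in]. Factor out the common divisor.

Pull the common 11 out of every term: -11·11u + 12·11a = 11(12a - 11u).
12a - 11u is an integer, which exhibits the divisibility.

11(12a - 11u)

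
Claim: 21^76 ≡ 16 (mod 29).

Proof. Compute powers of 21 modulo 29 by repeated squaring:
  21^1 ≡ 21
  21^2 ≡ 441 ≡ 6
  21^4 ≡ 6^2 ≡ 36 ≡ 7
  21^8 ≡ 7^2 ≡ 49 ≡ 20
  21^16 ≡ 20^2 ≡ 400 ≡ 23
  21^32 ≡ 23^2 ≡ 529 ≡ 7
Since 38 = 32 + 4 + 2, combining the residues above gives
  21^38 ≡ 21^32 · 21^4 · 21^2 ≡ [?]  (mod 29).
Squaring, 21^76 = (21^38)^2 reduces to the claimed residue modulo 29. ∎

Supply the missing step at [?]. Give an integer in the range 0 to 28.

4

Multiply the listed residues: 7 · 7 · 6 = 49 → 294.
Reducing modulo 29: 294 = 10·29 + 4, so 21^38 ≡ 4.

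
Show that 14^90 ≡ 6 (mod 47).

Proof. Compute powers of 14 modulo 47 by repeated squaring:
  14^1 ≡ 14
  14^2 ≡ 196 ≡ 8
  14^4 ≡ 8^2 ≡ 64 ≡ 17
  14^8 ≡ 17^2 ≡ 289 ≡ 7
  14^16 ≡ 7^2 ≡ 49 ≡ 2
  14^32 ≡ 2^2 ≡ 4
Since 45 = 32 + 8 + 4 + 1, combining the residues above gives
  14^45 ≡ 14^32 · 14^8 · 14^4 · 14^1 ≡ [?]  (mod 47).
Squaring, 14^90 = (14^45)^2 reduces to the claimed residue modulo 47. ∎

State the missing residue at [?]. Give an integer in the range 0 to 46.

37

14^32 · 14^8 · 14^4 · 14^1 ≡ 4 · 7 · 17 · 14 = 6664.
6664 mod 47 = 37, so 14^45 ≡ 37 (mod 47).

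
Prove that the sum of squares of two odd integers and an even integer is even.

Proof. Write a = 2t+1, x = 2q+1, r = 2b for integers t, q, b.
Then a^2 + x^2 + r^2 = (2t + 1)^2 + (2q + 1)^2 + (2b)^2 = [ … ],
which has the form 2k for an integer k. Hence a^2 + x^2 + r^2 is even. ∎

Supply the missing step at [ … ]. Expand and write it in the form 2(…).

(2t + 1)^2 + (2q + 1)^2 + (2b)^2 = 4b^2 + 4q^2 + 4q + 4t^2 + 4t + 2
= 2(2b^2 + 2q^2 + 2q + 2t^2 + 2t + 1).
Since 2b^2 + 2q^2 + 2q + 2t^2 + 2t + 1 is an integer, the sum of squares is of the form 2k for an integer k.

2(2b^2 + 2q^2 + 2q + 2t^2 + 2t + 1)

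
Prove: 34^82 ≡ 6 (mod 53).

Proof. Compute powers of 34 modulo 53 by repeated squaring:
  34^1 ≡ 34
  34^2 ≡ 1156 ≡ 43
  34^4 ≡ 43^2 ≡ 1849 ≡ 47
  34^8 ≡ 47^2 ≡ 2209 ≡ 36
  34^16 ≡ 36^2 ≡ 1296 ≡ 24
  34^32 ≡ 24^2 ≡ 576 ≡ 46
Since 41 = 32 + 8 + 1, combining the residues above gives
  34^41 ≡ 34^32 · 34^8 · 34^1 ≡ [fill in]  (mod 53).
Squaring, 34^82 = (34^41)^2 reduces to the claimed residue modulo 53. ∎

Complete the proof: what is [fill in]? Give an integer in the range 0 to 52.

18

34^32 · 34^8 · 34^1 ≡ 46 · 36 · 34 = 56304.
56304 mod 53 = 18, so 34^41 ≡ 18 (mod 53).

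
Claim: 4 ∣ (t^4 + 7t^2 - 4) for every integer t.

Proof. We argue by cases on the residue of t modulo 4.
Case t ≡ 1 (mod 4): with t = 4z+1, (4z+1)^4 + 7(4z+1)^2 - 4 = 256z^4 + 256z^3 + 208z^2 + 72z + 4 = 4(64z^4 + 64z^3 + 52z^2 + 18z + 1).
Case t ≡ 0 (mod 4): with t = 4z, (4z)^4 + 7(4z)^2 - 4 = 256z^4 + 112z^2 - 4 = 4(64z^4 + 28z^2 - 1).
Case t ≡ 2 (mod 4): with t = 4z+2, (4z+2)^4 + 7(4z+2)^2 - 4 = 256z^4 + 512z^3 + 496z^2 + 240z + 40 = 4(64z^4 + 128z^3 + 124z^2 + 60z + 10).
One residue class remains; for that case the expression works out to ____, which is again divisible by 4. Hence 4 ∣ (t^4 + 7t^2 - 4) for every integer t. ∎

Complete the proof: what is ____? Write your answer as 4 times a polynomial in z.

4(64z^4 + 192z^3 + 244z^2 + 150z + 35)

The residues treated are {1, 0, 2}, so the missing case is t ≡ 3 (mod 4); write t = 4z+3.
Then (4z+3)^4 + 7(4z+3)^2 - 4 = 256z^4 + 768z^3 + 976z^2 + 600z + 140 = 4(64z^4 + 192z^3 + 244z^2 + 150z + 35).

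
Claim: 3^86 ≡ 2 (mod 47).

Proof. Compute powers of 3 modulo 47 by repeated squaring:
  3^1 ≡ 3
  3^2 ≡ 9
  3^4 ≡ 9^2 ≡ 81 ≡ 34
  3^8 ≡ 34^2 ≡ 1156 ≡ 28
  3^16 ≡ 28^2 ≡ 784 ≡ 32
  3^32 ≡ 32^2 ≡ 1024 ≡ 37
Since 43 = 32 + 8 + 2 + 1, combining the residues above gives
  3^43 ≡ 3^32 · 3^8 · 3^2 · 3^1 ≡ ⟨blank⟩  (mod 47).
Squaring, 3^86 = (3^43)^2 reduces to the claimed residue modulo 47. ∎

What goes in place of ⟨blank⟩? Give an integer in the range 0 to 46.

7

3^32 · 3^8 · 3^2 · 3^1 ≡ 37 · 28 · 9 · 3 = 27972.
27972 mod 47 = 7, so 3^43 ≡ 7 (mod 47).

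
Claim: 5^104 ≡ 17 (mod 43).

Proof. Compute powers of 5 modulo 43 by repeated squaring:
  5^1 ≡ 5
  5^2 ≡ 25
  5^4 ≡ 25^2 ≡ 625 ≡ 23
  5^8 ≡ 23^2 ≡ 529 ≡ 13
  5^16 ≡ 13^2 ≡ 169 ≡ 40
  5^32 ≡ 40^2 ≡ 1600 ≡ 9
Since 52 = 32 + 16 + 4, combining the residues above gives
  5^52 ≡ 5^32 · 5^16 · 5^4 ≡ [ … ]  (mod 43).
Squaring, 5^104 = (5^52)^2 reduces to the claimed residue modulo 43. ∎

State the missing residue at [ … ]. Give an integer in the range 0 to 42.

Multiply the listed residues: 9 · 40 · 23 = 360 → 8280.
Reducing modulo 43: 8280 = 192·43 + 24, so 5^52 ≡ 24.

24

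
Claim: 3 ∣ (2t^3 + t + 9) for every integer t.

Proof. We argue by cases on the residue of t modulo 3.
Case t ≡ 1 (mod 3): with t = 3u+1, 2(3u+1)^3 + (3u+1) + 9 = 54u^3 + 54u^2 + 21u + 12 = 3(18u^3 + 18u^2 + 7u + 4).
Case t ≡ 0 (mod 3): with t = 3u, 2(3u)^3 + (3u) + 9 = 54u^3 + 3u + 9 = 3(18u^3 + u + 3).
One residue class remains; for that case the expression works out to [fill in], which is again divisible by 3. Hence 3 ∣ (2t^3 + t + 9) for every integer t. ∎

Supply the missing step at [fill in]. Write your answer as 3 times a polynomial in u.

3(18u^3 + 36u^2 + 25u + 9)

Only t ≡ 2 (mod 3) is unaccounted for. Put t = 3u+2:
2(3u+2)^3 + (3u+2) + 9 expands to 54u^3 + 108u^2 + 75u + 27,
and factoring out 3 leaves 3(18u^3 + 36u^2 + 25u + 9).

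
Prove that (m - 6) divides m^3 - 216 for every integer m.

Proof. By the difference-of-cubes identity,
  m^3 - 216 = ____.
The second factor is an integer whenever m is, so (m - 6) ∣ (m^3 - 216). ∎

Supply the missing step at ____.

(m - 6)(m^2 + 6m + 36)

a^3 - b^3 = (a - b)(a^2 + ab + b^2). With a = m, b = 6:
m^3 - 216 = (m - 6)(m^2 + 6m + 36).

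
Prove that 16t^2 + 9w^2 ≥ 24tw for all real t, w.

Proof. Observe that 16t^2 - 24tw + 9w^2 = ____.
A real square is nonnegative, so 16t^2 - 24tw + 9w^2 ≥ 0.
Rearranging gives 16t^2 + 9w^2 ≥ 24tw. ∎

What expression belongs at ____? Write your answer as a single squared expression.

(4t - 3w)^2

The leading and trailing coefficients are 4^2 and 3^2, and 24 = 2·4·3, so the trinomial is (4t - 3w)^2.
Hence 16t^2 - 24tw + 9w^2 ≥ 0.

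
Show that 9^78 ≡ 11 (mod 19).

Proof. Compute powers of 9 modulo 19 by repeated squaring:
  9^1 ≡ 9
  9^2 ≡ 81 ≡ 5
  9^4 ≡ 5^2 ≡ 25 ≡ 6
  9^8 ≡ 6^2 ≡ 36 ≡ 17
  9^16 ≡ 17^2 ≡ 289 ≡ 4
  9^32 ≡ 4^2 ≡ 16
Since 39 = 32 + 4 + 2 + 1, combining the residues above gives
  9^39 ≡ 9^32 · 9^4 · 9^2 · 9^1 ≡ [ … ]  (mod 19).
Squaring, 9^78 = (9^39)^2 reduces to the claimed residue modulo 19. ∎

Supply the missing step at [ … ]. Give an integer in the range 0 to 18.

7

9^32 · 9^4 · 9^2 · 9^1 ≡ 16 · 6 · 5 · 9 = 4320.
4320 mod 19 = 7, so 9^39 ≡ 7 (mod 19).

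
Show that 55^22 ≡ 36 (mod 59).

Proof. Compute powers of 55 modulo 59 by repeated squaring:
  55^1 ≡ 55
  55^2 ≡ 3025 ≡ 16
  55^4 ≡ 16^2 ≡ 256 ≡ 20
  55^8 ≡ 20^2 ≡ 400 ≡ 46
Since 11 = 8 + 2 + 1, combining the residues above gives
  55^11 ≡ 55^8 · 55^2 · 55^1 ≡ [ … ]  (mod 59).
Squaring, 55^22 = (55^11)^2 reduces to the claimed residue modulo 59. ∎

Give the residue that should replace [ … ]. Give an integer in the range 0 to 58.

Multiply the listed residues: 46 · 16 · 55 = 736 → 40480.
Reducing modulo 59: 40480 = 686·59 + 6, so 55^11 ≡ 6.

6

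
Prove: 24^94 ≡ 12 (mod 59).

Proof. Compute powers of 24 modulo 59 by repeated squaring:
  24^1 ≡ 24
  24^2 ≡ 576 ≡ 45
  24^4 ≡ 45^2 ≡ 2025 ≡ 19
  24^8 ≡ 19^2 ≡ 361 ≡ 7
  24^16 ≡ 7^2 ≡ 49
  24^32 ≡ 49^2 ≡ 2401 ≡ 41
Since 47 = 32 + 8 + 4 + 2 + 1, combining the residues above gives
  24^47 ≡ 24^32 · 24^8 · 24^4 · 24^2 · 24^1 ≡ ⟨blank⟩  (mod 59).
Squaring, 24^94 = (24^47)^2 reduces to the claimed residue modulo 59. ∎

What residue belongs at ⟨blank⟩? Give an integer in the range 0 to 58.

37

Multiply the listed residues: 41 · 7 · 19 · 45 · 24 = 287 → 5453 → 245385 → 5889240.
Reducing modulo 59: 5889240 = 99817·59 + 37, so 24^47 ≡ 37.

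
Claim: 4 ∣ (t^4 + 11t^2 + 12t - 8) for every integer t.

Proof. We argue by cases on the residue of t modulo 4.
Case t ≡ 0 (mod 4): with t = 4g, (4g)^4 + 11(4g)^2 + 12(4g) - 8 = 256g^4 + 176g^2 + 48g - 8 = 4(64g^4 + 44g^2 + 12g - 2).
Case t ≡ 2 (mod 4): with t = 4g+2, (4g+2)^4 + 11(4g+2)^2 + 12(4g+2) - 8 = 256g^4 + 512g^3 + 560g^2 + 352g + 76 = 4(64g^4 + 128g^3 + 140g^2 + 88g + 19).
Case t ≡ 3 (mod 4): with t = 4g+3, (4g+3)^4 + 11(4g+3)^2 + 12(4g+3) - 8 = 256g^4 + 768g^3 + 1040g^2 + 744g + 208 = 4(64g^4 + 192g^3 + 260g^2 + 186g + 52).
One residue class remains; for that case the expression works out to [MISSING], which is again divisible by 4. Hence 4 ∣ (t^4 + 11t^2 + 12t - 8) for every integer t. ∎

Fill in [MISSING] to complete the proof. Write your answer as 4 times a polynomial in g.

The residues treated are {0, 2, 3}, so the missing case is t ≡ 1 (mod 4); write t = 4g+1.
Then (4g+1)^4 + 11(4g+1)^2 + 12(4g+1) - 8 = 256g^4 + 256g^3 + 272g^2 + 152g + 16 = 4(64g^4 + 64g^3 + 68g^2 + 38g + 4).

4(64g^4 + 64g^3 + 68g^2 + 38g + 4)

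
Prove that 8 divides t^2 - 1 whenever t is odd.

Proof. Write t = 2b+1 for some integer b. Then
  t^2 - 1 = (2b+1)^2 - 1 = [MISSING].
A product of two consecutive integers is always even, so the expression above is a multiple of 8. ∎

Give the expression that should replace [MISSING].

4b(b + 1)

(2b+1)^2 - 1 = 4b^2 + 4b + 1 - 1 = 4b^2 + 4b = 4b(b+1).
Since b and b+1 are consecutive, b(b+1) is even, and 4·(even) is a multiple of 8.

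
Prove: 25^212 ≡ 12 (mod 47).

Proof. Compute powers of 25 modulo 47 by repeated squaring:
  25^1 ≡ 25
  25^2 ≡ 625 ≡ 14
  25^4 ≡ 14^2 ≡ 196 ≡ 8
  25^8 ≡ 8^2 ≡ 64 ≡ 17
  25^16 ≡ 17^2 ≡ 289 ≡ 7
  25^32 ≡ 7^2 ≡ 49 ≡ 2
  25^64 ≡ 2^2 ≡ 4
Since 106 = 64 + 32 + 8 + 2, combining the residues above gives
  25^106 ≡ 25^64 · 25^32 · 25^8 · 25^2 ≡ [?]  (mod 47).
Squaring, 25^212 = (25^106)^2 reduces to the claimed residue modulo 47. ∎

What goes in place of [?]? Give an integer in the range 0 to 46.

25^64 · 25^32 · 25^8 · 25^2 ≡ 4 · 2 · 17 · 14 = 1904.
1904 mod 47 = 24, so 25^106 ≡ 24 (mod 47).

24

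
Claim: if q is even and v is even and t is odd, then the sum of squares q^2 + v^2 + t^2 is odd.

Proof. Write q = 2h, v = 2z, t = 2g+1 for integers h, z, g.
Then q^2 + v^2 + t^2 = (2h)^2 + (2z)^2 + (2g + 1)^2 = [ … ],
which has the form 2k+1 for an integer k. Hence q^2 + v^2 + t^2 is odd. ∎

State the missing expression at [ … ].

2(2g^2 + 2g + 2h^2 + 2z^2) + 1

Expanding: (2h)^2 + (2z)^2 + (2g + 1)^2 = 4g^2 + 4g + 4h^2 + 4z^2 + 1.
Every term except the constant is even, so this is 2(2g^2 + 2g + 2h^2 + 2z^2) + 1,
and 2g^2 + 2g + 2h^2 + 2z^2 ∈ ℤ gives the required form.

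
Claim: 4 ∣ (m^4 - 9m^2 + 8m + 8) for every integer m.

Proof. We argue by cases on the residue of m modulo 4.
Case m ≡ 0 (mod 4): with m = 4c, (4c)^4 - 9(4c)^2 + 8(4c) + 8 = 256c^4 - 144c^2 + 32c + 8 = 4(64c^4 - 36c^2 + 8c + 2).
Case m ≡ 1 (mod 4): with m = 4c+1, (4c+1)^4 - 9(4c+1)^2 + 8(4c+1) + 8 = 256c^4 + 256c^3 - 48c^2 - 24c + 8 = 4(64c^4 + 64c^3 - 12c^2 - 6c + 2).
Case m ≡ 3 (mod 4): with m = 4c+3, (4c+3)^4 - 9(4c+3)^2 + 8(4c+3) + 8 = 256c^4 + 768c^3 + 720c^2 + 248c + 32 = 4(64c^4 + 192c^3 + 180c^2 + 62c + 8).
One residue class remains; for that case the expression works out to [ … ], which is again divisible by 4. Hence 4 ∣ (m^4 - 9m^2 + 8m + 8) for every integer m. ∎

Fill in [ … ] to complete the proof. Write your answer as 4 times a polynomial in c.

4(64c^4 + 128c^3 + 60c^2 + 4c + 1)

The residues treated are {0, 1, 3}, so the missing case is m ≡ 2 (mod 4); write m = 4c+2.
Then (4c+2)^4 - 9(4c+2)^2 + 8(4c+2) + 8 = 256c^4 + 512c^3 + 240c^2 + 16c + 4 = 4(64c^4 + 128c^3 + 60c^2 + 4c + 1).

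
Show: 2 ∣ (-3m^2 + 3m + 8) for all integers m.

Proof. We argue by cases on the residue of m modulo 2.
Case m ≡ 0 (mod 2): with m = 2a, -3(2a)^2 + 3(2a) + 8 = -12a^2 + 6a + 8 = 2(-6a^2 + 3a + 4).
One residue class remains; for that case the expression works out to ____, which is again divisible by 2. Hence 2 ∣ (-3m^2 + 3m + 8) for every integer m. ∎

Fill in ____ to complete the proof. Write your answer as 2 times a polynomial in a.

Only m ≡ 1 (mod 2) is unaccounted for. Put m = 2a+1:
-3(2a+1)^2 + 3(2a+1) + 8 expands to -12a^2 - 6a + 8,
and factoring out 2 leaves 2(-6a^2 - 3a + 4).

2(-6a^2 - 3a + 4)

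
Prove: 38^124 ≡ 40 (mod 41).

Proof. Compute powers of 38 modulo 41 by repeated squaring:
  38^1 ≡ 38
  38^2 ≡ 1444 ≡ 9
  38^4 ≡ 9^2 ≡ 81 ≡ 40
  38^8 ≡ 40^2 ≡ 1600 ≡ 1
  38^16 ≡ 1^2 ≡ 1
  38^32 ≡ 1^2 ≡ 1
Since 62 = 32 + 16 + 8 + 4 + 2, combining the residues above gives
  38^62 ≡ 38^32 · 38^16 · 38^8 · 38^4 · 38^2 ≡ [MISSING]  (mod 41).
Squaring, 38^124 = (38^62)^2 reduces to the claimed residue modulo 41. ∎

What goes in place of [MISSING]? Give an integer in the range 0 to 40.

32

Multiply the listed residues: 1 · 1 · 1 · 40 · 9 = 1 → 1 → 40 → 360.
Reducing modulo 41: 360 = 8·41 + 32, so 38^62 ≡ 32.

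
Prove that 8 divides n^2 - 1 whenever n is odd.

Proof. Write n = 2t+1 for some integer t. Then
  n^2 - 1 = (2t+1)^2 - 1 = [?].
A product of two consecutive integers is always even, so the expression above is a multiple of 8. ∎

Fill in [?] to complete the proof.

4t(t + 1)

(2t+1)^2 - 1 = 4t^2 + 4t + 1 - 1 = 4t^2 + 4t = 4t(t+1).
Since t and t+1 are consecutive, t(t+1) is even, and 4·(even) is a multiple of 8.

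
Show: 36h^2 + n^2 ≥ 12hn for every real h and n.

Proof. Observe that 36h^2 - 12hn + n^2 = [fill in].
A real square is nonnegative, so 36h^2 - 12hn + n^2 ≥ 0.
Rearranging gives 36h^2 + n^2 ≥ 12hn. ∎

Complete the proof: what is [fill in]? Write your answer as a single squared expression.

36h^2 - 12hn + n^2 is a perfect-square trinomial: the outer terms are (6h)^2 and (n)^2, and the cross term is -2·6h·n.
So 36h^2 - 12hn + n^2 = (6h - n)^2 ≥ 0.

(6h - n)^2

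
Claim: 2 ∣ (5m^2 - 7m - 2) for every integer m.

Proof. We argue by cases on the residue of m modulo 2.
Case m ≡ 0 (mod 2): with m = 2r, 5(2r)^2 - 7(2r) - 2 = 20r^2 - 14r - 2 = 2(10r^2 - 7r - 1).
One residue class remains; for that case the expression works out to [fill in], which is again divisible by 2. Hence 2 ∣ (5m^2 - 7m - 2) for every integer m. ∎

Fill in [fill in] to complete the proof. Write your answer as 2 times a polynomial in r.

2(10r^2 + 3r - 2)

Only m ≡ 1 (mod 2) is unaccounted for. Put m = 2r+1:
5(2r+1)^2 - 7(2r+1) - 2 expands to 20r^2 + 6r - 4,
and factoring out 2 leaves 2(10r^2 + 3r - 2).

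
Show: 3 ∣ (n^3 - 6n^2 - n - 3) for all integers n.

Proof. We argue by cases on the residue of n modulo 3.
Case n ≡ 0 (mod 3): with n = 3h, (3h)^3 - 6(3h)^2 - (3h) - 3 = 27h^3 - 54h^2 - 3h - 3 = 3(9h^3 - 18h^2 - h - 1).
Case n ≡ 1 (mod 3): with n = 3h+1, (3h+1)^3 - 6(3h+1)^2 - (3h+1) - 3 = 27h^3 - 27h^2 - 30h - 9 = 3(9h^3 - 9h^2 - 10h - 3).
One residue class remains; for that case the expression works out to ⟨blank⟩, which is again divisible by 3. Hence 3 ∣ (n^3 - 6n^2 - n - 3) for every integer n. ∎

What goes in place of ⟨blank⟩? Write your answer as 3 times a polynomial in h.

Only n ≡ 2 (mod 3) is unaccounted for. Put n = 3h+2:
(3h+2)^3 - 6(3h+2)^2 - (3h+2) - 3 expands to 27h^3 - 39h - 21,
and factoring out 3 leaves 3(9h^3 - 13h - 7).

3(9h^3 - 13h - 7)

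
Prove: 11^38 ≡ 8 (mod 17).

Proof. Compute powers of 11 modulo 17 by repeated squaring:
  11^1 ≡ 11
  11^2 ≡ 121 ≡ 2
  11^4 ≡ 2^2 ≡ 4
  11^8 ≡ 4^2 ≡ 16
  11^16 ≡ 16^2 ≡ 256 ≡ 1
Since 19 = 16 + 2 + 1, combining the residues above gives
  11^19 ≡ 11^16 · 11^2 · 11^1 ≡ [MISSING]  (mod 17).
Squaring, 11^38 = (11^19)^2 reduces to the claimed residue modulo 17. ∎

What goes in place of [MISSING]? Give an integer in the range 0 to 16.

Multiply the listed residues: 1 · 2 · 11 = 2 → 22.
Reducing modulo 17: 22 = 1·17 + 5, so 11^19 ≡ 5.

5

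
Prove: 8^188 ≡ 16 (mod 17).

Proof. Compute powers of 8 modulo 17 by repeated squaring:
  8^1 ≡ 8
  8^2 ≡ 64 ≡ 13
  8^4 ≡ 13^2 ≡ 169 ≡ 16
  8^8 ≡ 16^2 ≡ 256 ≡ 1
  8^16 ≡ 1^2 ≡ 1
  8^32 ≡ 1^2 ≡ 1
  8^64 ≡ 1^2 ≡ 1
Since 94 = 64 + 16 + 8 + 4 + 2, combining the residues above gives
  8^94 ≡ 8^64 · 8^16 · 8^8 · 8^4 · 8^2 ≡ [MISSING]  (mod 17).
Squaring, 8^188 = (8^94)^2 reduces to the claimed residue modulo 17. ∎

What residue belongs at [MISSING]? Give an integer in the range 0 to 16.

4

8^64 · 8^16 · 8^8 · 8^4 · 8^2 ≡ 1 · 1 · 1 · 16 · 13 = 208.
208 mod 17 = 4, so 8^94 ≡ 4 (mod 17).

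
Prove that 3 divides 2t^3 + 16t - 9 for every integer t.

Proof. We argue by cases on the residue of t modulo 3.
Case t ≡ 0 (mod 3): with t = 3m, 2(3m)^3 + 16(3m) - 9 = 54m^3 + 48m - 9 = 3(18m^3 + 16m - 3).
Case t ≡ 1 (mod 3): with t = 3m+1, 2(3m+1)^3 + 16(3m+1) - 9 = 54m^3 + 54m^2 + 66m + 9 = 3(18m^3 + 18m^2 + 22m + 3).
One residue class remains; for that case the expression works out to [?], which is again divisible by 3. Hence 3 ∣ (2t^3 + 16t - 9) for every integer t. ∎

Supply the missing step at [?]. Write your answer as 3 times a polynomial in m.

3(18m^3 + 36m^2 + 40m + 13)

The residues treated are {0, 1}, so the missing case is t ≡ 2 (mod 3); write t = 3m+2.
Then 2(3m+2)^3 + 16(3m+2) - 9 = 54m^3 + 108m^2 + 120m + 39 = 3(18m^3 + 36m^2 + 40m + 13).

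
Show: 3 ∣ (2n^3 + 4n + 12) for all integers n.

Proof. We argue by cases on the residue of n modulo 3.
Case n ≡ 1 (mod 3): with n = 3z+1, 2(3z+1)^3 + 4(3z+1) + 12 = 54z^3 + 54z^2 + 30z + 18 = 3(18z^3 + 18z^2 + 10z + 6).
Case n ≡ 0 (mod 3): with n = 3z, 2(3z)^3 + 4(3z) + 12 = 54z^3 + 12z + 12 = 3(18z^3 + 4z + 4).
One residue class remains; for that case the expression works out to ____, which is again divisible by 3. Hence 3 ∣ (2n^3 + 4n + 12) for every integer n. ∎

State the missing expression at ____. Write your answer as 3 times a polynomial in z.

Only n ≡ 2 (mod 3) is unaccounted for. Put n = 3z+2:
2(3z+2)^3 + 4(3z+2) + 12 expands to 54z^3 + 108z^2 + 84z + 36,
and factoring out 3 leaves 3(18z^3 + 36z^2 + 28z + 12).

3(18z^3 + 36z^2 + 28z + 12)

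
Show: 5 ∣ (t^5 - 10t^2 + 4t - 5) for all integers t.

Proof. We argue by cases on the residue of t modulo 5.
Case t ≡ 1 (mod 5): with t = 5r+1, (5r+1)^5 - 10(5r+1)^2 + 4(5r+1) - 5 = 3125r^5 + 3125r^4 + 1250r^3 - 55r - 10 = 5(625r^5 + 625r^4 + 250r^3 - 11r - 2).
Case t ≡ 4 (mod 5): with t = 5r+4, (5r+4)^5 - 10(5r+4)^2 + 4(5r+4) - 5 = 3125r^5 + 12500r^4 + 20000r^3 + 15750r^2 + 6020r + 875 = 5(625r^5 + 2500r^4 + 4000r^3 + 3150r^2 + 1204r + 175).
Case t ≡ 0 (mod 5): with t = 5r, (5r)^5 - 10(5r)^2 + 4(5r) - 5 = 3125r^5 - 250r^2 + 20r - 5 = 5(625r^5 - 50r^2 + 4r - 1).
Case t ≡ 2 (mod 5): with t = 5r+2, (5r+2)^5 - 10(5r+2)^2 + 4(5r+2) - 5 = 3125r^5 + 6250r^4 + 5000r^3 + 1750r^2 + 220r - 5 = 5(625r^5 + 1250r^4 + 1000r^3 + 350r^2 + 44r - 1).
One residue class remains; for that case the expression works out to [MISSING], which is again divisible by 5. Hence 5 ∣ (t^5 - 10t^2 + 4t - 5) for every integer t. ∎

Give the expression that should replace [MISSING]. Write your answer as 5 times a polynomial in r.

The residues treated are {1, 4, 0, 2}, so the missing case is t ≡ 3 (mod 5); write t = 5r+3.
Then (5r+3)^5 - 10(5r+3)^2 + 4(5r+3) - 5 = 3125r^5 + 9375r^4 + 11250r^3 + 6500r^2 + 1745r + 160 = 5(625r^5 + 1875r^4 + 2250r^3 + 1300r^2 + 349r + 32).

5(625r^5 + 1875r^4 + 2250r^3 + 1300r^2 + 349r + 32)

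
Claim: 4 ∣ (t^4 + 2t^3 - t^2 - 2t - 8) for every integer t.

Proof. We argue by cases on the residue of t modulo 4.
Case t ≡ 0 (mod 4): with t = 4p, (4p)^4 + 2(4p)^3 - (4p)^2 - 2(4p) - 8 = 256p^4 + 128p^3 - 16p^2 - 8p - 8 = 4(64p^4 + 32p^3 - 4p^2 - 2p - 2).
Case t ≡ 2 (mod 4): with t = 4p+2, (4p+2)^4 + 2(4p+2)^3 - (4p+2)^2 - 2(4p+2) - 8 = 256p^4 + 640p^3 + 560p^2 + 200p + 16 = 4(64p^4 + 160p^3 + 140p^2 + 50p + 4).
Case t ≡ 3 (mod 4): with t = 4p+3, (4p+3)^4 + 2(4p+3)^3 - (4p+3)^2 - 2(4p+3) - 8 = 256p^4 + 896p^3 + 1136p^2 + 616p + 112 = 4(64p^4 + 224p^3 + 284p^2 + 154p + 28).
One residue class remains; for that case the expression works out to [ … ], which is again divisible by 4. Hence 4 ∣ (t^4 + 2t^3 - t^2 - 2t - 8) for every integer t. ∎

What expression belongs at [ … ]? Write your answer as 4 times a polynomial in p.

4(64p^4 + 96p^3 + 44p^2 + 6p - 2)

The residues treated are {0, 2, 3}, so the missing case is t ≡ 1 (mod 4); write t = 4p+1.
Then (4p+1)^4 + 2(4p+1)^3 - (4p+1)^2 - 2(4p+1) - 8 = 256p^4 + 384p^3 + 176p^2 + 24p - 8 = 4(64p^4 + 96p^3 + 44p^2 + 6p - 2).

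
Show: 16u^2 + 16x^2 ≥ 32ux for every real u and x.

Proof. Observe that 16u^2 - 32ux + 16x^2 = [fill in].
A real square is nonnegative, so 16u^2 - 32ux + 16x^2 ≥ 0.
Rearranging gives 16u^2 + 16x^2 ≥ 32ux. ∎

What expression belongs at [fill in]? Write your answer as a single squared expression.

16u^2 - 32ux + 16x^2 is a perfect-square trinomial: the outer terms are (4u)^2 and (4x)^2, and the cross term is -2·4u·4x.
So 16u^2 - 32ux + 16x^2 = (4u - 4x)^2 ≥ 0.

(4u - 4x)^2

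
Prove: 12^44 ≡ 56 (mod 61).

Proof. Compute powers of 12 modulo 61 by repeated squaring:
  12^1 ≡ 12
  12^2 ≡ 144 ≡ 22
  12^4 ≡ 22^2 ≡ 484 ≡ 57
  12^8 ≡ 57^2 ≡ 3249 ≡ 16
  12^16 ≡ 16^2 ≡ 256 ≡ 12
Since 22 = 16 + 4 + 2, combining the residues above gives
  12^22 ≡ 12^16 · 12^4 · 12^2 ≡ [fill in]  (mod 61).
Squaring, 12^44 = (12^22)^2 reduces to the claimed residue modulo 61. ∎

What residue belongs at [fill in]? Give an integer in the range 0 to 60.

12^16 · 12^4 · 12^2 ≡ 12 · 57 · 22 = 15048.
15048 mod 61 = 42, so 12^22 ≡ 42 (mod 61).

42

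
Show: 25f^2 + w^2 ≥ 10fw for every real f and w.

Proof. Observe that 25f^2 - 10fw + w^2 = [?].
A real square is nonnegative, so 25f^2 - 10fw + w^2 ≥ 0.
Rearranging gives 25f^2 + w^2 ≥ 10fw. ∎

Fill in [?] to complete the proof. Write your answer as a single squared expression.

The leading and trailing coefficients are 5^2 and 1^2, and 10 = 2·5·1, so the trinomial is (5f - w)^2.
Hence 25f^2 - 10fw + w^2 ≥ 0.

(5f - w)^2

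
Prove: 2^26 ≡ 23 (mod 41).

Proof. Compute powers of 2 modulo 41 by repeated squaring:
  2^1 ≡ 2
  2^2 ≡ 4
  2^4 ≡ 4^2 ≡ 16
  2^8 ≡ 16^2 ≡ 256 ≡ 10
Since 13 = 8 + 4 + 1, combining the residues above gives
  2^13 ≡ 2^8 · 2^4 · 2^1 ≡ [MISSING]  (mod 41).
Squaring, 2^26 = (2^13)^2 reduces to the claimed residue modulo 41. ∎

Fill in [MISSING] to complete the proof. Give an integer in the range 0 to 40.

33

Multiply the listed residues: 10 · 16 · 2 = 160 → 320.
Reducing modulo 41: 320 = 7·41 + 33, so 2^13 ≡ 33.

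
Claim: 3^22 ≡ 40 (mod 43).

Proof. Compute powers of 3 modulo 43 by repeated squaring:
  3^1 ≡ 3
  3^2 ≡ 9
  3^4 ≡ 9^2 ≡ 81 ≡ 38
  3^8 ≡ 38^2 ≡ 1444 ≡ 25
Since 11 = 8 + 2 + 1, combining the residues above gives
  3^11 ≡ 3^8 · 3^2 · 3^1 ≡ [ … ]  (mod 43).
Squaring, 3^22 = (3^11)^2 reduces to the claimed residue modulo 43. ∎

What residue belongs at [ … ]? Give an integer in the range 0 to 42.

30

Multiply the listed residues: 25 · 9 · 3 = 225 → 675.
Reducing modulo 43: 675 = 15·43 + 30, so 3^11 ≡ 30.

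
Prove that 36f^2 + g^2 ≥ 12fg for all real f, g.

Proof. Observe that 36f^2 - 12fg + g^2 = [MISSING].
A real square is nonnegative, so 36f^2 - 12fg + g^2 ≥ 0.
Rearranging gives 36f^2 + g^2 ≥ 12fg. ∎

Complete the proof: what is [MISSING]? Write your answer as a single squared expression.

36f^2 - 12fg + g^2 is a perfect-square trinomial: the outer terms are (6f)^2 and (g)^2, and the cross term is -2·6f·g.
So 36f^2 - 12fg + g^2 = (6f - g)^2 ≥ 0.

(6f - g)^2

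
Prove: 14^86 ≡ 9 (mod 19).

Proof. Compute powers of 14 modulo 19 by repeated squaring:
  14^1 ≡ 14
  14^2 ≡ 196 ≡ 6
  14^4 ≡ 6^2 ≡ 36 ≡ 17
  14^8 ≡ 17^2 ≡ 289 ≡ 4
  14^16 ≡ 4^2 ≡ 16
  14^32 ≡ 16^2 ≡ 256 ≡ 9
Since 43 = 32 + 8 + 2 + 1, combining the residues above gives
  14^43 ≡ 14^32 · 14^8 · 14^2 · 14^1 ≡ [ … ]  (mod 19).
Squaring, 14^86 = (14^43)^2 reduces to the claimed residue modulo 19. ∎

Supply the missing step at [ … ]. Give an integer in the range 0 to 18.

Multiply the listed residues: 9 · 4 · 6 · 14 = 36 → 216 → 3024.
Reducing modulo 19: 3024 = 159·19 + 3, so 14^43 ≡ 3.

3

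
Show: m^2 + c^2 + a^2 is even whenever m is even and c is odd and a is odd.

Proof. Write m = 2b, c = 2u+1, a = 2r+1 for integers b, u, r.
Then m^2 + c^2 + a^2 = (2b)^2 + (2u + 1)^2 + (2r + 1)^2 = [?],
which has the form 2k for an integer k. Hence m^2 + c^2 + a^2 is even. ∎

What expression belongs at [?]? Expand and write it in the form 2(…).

2(2b^2 + 2r^2 + 2r + 2u^2 + 2u + 1)

Expanding: (2b)^2 + (2u + 1)^2 + (2r + 1)^2 = 4b^2 + 4r^2 + 4r + 4u^2 + 4u + 2.
Every term is even; pulling out the factor of 2 gives 2(2b^2 + 2r^2 + 2r + 2u^2 + 2u + 1).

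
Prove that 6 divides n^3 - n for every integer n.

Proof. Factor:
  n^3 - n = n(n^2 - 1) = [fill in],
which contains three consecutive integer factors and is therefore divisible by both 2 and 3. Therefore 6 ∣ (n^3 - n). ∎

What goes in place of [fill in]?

n(n^2 - 1) = n(n - 1)(n + 1) = (n - 1)n(n + 1).
These three factors are consecutive integers, so their product is divisible by 6.

(n - 1)n(n + 1)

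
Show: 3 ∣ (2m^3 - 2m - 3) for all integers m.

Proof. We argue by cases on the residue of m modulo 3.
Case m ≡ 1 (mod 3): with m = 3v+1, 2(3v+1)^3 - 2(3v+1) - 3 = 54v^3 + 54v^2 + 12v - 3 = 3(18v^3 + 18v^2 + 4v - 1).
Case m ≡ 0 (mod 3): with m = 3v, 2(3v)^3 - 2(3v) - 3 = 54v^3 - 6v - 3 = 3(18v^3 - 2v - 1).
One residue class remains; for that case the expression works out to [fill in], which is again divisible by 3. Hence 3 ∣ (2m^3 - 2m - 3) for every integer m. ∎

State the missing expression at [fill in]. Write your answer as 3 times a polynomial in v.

The residues treated are {1, 0}, so the missing case is m ≡ 2 (mod 3); write m = 3v+2.
Then 2(3v+2)^3 - 2(3v+2) - 3 = 54v^3 + 108v^2 + 66v + 9 = 3(18v^3 + 36v^2 + 22v + 3).

3(18v^3 + 36v^2 + 22v + 3)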